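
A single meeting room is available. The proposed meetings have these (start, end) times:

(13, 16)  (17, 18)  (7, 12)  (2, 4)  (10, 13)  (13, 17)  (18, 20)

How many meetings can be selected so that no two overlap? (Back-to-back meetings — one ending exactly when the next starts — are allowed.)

By end time: (2,4), (7,12), (10,13), (13,16), (13,17), (17,18), (18,20).
Pick (2,4); next start ≥ 4 → (7,12); next start ≥ 12 → (13,16); next start ≥ 16 → (17,18); next start ≥ 18 → (18,20).
Selected 5 meetings.

5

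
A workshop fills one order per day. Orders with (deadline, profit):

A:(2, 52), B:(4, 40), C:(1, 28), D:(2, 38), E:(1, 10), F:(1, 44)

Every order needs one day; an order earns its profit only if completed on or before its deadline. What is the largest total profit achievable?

136

Take jobs in profit order; each goes to the latest open slot no later than its deadline.
By profit: A(d2,52), F(d1,44), B(d4,40), D(d2,38), C(d1,28), E(d1,10)
A→slot 2; F→slot 1; B→slot 4; D skipped; C skipped; E skipped.
Profit = 44 + 52 + 40 = 136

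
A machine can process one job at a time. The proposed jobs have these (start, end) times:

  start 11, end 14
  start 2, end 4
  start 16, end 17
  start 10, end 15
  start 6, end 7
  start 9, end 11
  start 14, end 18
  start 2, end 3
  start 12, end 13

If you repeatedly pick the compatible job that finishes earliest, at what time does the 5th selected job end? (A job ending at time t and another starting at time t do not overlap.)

Sorted by end: (2,3)  (2,4)  (6,7)  (9,11)  (12,13)  (11,14)  (10,15)  (16,17)  (14,18)
take (2,3); take (6,7); take (9,11); take (12,13); skip (11,14); take (16,17).
Selected: (2,3) (6,7) (9,11) (12,13) (16,17)

17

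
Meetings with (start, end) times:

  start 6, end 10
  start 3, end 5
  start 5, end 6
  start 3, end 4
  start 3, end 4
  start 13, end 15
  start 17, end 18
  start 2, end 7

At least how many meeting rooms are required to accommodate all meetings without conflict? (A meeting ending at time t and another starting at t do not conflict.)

4

starts: [2, 3, 3, 3, 5, 6, 13, 17]
ends:   [4, 4, 5, 6, 7, 10, 15, 18]
s2→1 s3→2 s3→3 s3→4  — peak 4.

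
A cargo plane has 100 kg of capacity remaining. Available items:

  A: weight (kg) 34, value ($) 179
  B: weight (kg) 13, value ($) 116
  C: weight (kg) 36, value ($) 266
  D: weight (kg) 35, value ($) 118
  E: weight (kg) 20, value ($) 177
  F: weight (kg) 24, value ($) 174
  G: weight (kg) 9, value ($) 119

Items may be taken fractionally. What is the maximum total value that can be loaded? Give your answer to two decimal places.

Ratios (sorted): G 13.22, B 8.92, E 8.85, C 7.39, F 7.25, A 5.26, D 3.37
take G (9 @ 119); take B (13 @ 116); take E (20 @ 177); take C (36 @ 266); take 22/24 of F → 159.50. Capacity used 100/100.
Total value = 837.50

837.50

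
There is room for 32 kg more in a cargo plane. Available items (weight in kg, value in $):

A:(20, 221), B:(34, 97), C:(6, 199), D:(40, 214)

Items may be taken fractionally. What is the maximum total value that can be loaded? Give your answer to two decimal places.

452.10

Greedy by value/weight ratio, highest first.
Ratios (sorted): C 33.17, A 11.05, D 5.35, B 2.85
take C (6 @ 199); take A (20 @ 221); take 6/40 of D → 32.10. Capacity used 32/32.
Total value = 452.10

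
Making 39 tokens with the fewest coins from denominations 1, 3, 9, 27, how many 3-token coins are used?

1

39 = 1×27 + 1×9 + 1×3
Count of 3: 1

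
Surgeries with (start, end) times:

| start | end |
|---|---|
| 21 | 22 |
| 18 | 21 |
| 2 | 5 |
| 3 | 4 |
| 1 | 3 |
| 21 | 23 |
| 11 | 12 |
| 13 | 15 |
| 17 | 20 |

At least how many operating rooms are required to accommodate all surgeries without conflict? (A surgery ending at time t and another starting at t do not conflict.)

2

Count concurrent intervals with a sweep; the peak is the room count.
starts: [1, 2, 3, 11, 13, 17, 18, 21, 21]
ends:   [3, 4, 5, 12, 15, 20, 21, 22, 23]
s1→1 s2→2  — peak 2.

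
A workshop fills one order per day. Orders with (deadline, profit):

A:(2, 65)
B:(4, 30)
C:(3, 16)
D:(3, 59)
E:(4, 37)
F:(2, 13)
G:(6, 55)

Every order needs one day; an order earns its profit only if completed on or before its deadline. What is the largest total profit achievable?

Sort by profit descending; place each in the latest free slot ≤ its deadline.
By profit: A(d2,65), D(d3,59), G(d6,55), E(d4,37), B(d4,30), C(d3,16), F(d2,13)
A→slot 2; D→slot 3; G→slot 6; E→slot 4; B→slot 1; C skipped; F skipped.
Profit = 30 + 65 + 59 + 37 + 55 = 246

246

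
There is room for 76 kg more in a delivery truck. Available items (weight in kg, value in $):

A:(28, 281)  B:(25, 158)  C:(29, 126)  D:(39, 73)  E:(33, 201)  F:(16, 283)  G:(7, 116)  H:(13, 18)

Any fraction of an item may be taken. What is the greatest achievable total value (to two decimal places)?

838.00

Sort by value per unit weight and fill in that order.
Order: F (283/16=17.69) > G (116/7=16.57) > A (281/28=10.04) > B (158/25=6.32) > E (201/33=6.09) > C (126/29=4.34) > D (73/39=1.87) > H (18/13=1.38)
Fill: take F (16 @ 283) → take G (7 @ 116) → take A (28 @ 281) → take B (25 @ 158); 76/76 used.
Total value = 838.00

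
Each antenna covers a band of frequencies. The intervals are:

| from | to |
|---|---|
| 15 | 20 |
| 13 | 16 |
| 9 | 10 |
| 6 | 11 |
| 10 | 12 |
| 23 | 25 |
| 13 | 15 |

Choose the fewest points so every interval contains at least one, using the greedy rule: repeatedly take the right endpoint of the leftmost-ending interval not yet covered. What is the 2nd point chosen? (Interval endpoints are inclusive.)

By right end: [9,10]  [6,11]  [10,12]  [13,15]  [13,16]  [15,20]  [23,25]
[9,10] uncovered → point at 10; [13,15] uncovered → point at 15; [23,25] uncovered → point at 25.
Points: 10, 15, 25 (3 total).

15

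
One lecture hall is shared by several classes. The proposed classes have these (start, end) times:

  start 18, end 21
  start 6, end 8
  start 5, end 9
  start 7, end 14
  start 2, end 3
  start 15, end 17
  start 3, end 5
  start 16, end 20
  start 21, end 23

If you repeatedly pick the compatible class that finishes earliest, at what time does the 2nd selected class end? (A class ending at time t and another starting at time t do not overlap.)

Order by finish time; keep every interval that doesn't clash with the previous kept one.
Sorted by end: (2,3)  (3,5)  (6,8)  (5,9)  (7,14)  (15,17)  (16,20)  (18,21)  (21,23)
take (2,3); take (3,5); take (6,8); skip (5,9); take (15,17); take (18,21); take (21,23).
Selected: (2,3) (3,5) (6,8) (15,17) (18,21) (21,23)

5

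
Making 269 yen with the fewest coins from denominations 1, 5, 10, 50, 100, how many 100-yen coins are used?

269 = 2×100 + 1×50 + 1×10 + 1×5 + 4×1
Count of 100: 2

2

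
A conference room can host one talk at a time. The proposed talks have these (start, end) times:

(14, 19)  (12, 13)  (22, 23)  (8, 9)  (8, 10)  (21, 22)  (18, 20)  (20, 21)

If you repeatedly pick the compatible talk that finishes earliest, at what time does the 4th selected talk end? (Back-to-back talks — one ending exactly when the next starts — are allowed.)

21

Order by finish time; keep every interval that doesn't clash with the previous kept one.
Sorted by end: (8,9)  (8,10)  (12,13)  (14,19)  (18,20)  (20,21)  (21,22)  (22,23)
take (8,9); skip (8,10); take (12,13); take (14,19); skip (18,20); take (20,21); take (21,22); take (22,23).
Selected: (8,9) (12,13) (14,19) (20,21) (21,22) (22,23)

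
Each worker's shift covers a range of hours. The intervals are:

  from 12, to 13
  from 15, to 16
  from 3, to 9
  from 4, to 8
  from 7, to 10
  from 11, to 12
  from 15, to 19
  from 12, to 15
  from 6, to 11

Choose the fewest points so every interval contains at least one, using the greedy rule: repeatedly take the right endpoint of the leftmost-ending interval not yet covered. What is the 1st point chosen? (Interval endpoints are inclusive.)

Sort by right endpoint; whenever an interval is uncovered, place a point at its right end.
By right end: [4,8]  [3,9]  [7,10]  [6,11]  [11,12]  [12,13]  [12,15]  [15,16]  [15,19]
[4,8] uncovered → point at 8; [11,12] uncovered → point at 12; [15,16] uncovered → point at 16.
Points: 8, 12, 16 (3 total).

8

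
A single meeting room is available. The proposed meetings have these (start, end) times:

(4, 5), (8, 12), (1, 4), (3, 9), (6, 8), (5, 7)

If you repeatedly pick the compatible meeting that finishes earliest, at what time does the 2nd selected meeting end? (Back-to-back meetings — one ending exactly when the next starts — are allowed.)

5

By end time: (1,4), (4,5), (5,7), (6,8), (3,9), (8,12).
Pick (1,4); next start ≥ 4 → (4,5); next start ≥ 5 → (5,7); next start ≥ 7 → (8,12).
Selected: (1,4) (4,5) (5,7) (8,12)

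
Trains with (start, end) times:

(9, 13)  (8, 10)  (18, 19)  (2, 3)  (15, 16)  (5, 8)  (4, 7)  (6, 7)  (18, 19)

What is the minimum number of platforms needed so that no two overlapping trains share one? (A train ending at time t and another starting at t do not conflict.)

Count concurrent intervals with a sweep; the peak is the room count.
Events (time:±→running): 2:+→1 3:-→0 4:+→1 5:+→2 6:+→3 … peak 3.

3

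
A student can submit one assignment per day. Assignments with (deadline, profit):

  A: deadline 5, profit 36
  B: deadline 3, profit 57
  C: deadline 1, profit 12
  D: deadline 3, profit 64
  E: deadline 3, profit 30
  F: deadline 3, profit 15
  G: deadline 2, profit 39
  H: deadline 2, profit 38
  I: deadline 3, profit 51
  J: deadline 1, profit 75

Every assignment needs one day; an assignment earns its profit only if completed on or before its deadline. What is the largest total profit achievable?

232

By profit: J(d1,75), D(d3,64), B(d3,57), I(d3,51), G(d2,39), H(d2,38), A(d5,36), E(d3,30), F(d3,15), C(d1,12)
J→slot 1; D→slot 3; B→slot 2; I skipped; G skipped; H skipped; A→slot 5; E skipped; F skipped; C skipped.
Profit = 75 + 57 + 64 + 36 = 232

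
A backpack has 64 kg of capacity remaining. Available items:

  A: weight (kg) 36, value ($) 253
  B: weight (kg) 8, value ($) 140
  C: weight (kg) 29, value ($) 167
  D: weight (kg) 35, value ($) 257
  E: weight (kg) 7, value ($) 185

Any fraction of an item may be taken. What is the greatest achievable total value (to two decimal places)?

Ratios (sorted): E 26.43, B 17.50, D 7.34, A 7.03, C 5.76
take E (7 @ 185); take B (8 @ 140); take D (35 @ 257); take 14/36 of A → 98.39. Capacity used 64/64.
Total value = 680.39

680.39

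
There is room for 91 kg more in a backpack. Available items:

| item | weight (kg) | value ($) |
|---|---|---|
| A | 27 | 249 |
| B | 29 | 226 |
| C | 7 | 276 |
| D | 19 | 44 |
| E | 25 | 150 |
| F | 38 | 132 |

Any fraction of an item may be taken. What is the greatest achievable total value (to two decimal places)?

911.42

Greedy by value/weight ratio, highest first.
Order: C (276/7=39.43) > A (249/27=9.22) > B (226/29=7.79) > E (150/25=6.00) > F (132/38=3.47) > D (44/19=2.32)
Fill: take C (7 @ 276) → take A (27 @ 249) → take B (29 @ 226) → take E (25 @ 150) → take 3/38 of F → 10.42; 91/91 used.
Total value = 911.42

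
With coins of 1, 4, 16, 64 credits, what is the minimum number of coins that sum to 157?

157 = 2×64 + 1×16 + 3×4 + 1×1
Total coins = 2 + 1 + 3 + 1 = 7

7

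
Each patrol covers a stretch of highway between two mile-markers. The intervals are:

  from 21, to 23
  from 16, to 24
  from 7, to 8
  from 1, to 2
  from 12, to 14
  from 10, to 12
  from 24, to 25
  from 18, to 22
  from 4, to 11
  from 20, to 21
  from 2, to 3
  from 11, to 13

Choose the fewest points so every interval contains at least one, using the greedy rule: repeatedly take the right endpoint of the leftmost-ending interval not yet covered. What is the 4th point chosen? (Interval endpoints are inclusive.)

By right end: [1,2]  [2,3]  [7,8]  [4,11]  [10,12]  [11,13]  [12,14]  [20,21]  [18,22]  [21,23]  [16,24]  [24,25]
[1,2] uncovered → point at 2; [7,8] uncovered → point at 8; [10,12] uncovered → point at 12; [20,21] uncovered → point at 21; [24,25] uncovered → point at 25.
Points: 2, 8, 12, 21, 25 (5 total).

21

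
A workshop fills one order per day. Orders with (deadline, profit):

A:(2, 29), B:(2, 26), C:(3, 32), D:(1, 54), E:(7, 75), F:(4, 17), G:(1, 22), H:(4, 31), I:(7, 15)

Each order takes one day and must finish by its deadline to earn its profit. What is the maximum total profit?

Take jobs in profit order; each goes to the latest open slot no later than its deadline.
By profit: E(d7,75), D(d1,54), C(d3,32), H(d4,31), A(d2,29), B(d2,26), G(d1,22), F(d4,17), I(d7,15)
E→slot 7; D→slot 1; C→slot 3; H→slot 4; A→slot 2; B skipped; G skipped; F skipped; I→slot 6.
Profit = 54 + 29 + 32 + 31 + 15 + 75 = 236

236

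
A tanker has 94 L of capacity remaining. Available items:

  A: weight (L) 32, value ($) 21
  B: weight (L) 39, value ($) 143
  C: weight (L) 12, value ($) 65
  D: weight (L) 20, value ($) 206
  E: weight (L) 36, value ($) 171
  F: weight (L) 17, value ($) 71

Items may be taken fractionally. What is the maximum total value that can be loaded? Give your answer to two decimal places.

546.00

Order: D (206/20=10.30) > C (65/12=5.42) > E (171/36=4.75) > F (71/17=4.18) > B (143/39=3.67) > A (21/32=0.66)
Fill: take D (20 @ 206) → take C (12 @ 65) → take E (36 @ 171) → take F (17 @ 71) → take 9/39 of B → 33.00; 94/94 used.
Total value = 546.00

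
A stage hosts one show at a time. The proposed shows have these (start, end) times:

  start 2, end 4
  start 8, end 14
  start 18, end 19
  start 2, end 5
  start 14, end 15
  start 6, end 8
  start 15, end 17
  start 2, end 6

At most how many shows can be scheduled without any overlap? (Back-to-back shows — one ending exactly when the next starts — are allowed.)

6

By end time: (2,4), (2,5), (2,6), (6,8), (8,14), (14,15), (15,17), (18,19).
Pick (2,4); next start ≥ 4 → (6,8); next start ≥ 8 → (8,14); next start ≥ 14 → (14,15); next start ≥ 15 → (15,17); next start ≥ 17 → (18,19).
Selected 6 shows.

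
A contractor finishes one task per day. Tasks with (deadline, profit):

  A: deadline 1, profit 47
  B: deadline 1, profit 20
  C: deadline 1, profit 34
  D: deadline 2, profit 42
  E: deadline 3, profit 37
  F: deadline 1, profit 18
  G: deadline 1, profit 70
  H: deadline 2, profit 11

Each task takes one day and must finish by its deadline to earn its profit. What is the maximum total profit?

Profit order: G=70 A=47 D=42 E=37 C=34 B=20 F=18 H=11
Assign: G→slot 1, A skipped, D→slot 2, E→slot 3, C skipped, B skipped, F skipped, H skipped.
Slots: [1:G] [2:D] [3:E]
Profit = 70 + 42 + 37 = 149

149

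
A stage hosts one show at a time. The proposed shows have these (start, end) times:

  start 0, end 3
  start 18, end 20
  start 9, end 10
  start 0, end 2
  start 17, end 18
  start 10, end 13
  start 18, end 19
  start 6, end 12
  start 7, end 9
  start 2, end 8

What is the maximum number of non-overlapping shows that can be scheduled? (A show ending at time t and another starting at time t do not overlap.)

Order by finish time; keep every interval that doesn't clash with the previous kept one.
By end time: (0,2), (0,3), (2,8), (7,9), (9,10), (6,12), (10,13), (17,18), (18,19), (18,20).
Pick (0,2); next start ≥ 2 → (2,8); next start ≥ 8 → (9,10); next start ≥ 10 → (10,13); next start ≥ 13 → (17,18); next start ≥ 18 → (18,19).
Selected 6 shows.

6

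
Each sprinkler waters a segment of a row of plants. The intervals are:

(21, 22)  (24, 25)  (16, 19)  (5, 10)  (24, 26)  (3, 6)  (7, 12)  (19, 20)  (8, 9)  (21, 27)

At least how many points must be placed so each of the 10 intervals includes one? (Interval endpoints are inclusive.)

Process intervals by earliest right end; each time one isn't hit yet, stab at its right endpoint.
By right end: [3,6]  [8,9]  [5,10]  [7,12]  [16,19]  [19,20]  [21,22]  [24,25]  [24,26]  [21,27]
[3,6] uncovered → point at 6; [8,9] uncovered → point at 9; [16,19] uncovered → point at 19; [21,22] uncovered → point at 22; [24,25] uncovered → point at 25.
Points: 6, 9, 19, 22, 25 (5 total).

5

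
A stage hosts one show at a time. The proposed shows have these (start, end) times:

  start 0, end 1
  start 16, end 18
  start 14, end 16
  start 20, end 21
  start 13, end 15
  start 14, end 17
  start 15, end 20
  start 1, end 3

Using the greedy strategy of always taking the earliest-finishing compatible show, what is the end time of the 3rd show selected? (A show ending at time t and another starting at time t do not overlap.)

Sort by end time and greedily take each interval whose start is ≥ the last chosen end.
By end time: (0,1), (1,3), (13,15), (14,16), (14,17), (16,18), (15,20), (20,21).
Pick (0,1); next start ≥ 1 → (1,3); next start ≥ 3 → (13,15); next start ≥ 15 → (16,18); next start ≥ 18 → (20,21).
Selected: (0,1) (1,3) (13,15) (16,18) (20,21)

15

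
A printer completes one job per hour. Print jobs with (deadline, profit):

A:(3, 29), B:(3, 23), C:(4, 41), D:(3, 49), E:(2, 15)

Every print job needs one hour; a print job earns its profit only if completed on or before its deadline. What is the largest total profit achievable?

Take jobs in profit order; each goes to the latest open slot no later than its deadline.
By profit: D(d3,49), C(d4,41), A(d3,29), B(d3,23), E(d2,15)
D→slot 3; C→slot 4; A→slot 2; B→slot 1; E skipped.
Profit = 23 + 29 + 49 + 41 = 142

142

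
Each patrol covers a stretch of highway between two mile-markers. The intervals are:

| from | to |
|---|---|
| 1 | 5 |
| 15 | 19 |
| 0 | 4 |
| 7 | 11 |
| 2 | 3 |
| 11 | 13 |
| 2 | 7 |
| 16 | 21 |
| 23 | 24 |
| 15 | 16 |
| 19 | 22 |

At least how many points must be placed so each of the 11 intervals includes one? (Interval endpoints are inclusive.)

Sorted: [2,3] [0,4] [1,5] [2,7] [7,11] [11,13] [15,16] [15,19] [16,21] [19,22] [23,24]
{[2,3],[0,4],[1,5],[2,7]} hit by 3; {[7,11],[11,13]} hit by 11; {[15,16],[15,19],[16,21]} hit by 16; {[19,22]} hit by 22; {[23,24]} hit by 24.
Points: 3, 11, 16, 22, 24 (5 total).

5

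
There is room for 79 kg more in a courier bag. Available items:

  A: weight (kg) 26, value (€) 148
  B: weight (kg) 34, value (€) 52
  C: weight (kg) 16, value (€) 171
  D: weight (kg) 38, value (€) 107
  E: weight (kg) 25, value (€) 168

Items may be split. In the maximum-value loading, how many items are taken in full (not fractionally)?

Order: C (171/16=10.69) > E (168/25=6.72) > A (148/26=5.69) > D (107/38=2.82) > B (52/34=1.53)
Fill: take C (16 @ 171) → take E (25 @ 168) → take A (26 @ 148) → take 12/38 of D → 33.79; 79/79 used.
3 item(s) taken whole; one partial (take 12/38 of D).

3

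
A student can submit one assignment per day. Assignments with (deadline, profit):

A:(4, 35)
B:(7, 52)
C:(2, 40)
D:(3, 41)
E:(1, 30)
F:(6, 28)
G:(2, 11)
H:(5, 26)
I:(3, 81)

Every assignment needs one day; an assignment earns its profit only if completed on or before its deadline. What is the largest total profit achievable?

Take jobs in profit order; each goes to the latest open slot no later than its deadline.
By profit: I(d3,81), B(d7,52), D(d3,41), C(d2,40), A(d4,35), E(d1,30), F(d6,28), H(d5,26), G(d2,11)
I→slot 3; B→slot 7; D→slot 2; C→slot 1; A→slot 4; E skipped; F→slot 6; H→slot 5; G skipped.
Profit = 40 + 41 + 81 + 35 + 26 + 28 + 52 = 303

303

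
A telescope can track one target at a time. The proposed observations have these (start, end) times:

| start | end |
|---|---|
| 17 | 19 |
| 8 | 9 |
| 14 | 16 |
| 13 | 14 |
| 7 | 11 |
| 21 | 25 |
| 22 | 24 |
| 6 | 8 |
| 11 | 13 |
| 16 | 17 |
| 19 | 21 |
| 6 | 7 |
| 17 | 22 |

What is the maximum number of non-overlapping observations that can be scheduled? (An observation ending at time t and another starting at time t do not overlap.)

By end time: (6,7), (6,8), (8,9), (7,11), (11,13), (13,14), (14,16), (16,17), (17,19), (19,21), (17,22), (22,24), (21,25).
Pick (6,7); next start ≥ 7 → (8,9); next start ≥ 9 → (11,13); next start ≥ 13 → (13,14); next start ≥ 14 → (14,16); next start ≥ 16 → (16,17); next start ≥ 17 → (17,19); next start ≥ 19 → (19,21); next start ≥ 21 → (22,24).
Selected 9 observations.

9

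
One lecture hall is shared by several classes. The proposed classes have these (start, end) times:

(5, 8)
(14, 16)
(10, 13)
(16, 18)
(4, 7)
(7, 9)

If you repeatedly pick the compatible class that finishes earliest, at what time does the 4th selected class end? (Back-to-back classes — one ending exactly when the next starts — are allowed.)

By end time: (4,7), (5,8), (7,9), (10,13), (14,16), (16,18).
Pick (4,7); next start ≥ 7 → (7,9); next start ≥ 9 → (10,13); next start ≥ 13 → (14,16); next start ≥ 16 → (16,18).
Selected: (4,7) (7,9) (10,13) (14,16) (16,18)

16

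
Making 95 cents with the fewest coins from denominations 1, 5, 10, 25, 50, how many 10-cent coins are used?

95 − 1×50→45 − 1×25→20 − 2×10→0
Count of 10: 2

2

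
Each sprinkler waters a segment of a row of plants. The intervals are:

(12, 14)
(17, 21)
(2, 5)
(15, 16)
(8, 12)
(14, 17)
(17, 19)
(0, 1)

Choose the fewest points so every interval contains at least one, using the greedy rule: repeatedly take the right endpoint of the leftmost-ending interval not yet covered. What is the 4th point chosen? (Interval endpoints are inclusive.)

16

By right end: [0,1]  [2,5]  [8,12]  [12,14]  [15,16]  [14,17]  [17,19]  [17,21]
[0,1] uncovered → point at 1; [2,5] uncovered → point at 5; [8,12] uncovered → point at 12; [15,16] uncovered → point at 16; [17,19] uncovered → point at 19.
Points: 1, 5, 12, 16, 19 (5 total).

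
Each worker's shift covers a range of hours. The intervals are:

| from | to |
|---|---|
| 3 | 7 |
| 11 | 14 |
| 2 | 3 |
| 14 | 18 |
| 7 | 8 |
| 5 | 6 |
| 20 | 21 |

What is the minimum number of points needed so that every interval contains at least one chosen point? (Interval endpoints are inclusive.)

5

Sorted: [2,3] [5,6] [3,7] [7,8] [11,14] [14,18] [20,21]
{[2,3]} hit by 3; {[5,6],[3,7]} hit by 6; {[7,8]} hit by 8; {[11,14],[14,18]} hit by 14; {[20,21]} hit by 21.
Points: 3, 6, 8, 14, 21 (5 total).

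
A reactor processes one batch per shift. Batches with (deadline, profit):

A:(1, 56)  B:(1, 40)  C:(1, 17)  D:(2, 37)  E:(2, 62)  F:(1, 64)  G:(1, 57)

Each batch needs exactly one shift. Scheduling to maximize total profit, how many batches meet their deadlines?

Sort by profit descending; place each in the latest free slot ≤ its deadline.
By profit: F(d1,64), E(d2,62), G(d1,57), A(d1,56), B(d1,40), D(d2,37), C(d1,17)
F→slot 1; E→slot 2; G skipped; A skipped; B skipped; D skipped; C skipped.
2 of 7 scheduled.

2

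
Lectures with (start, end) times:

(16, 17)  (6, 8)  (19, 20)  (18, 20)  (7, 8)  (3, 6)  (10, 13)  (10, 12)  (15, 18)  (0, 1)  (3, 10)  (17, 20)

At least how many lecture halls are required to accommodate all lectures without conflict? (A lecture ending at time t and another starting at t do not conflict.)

The answer is the maximum number of intervals overlapping at any instant.
Events (time:±→running): 0:+→1 1:-→0 3:+→1 3:+→2 6:-→1 6:+→2 7:+→3 … peak 3.

3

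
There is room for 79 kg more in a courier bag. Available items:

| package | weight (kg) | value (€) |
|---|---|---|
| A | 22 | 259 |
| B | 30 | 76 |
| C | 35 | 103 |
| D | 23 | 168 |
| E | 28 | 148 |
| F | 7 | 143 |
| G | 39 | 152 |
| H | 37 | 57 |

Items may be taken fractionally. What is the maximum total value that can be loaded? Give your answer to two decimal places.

Greedy by value/weight ratio, highest first.
Order: F (143/7=20.43) > A (259/22=11.77) > D (168/23=7.30) > E (148/28=5.29) > G (152/39=3.90) > C (103/35=2.94) > B (76/30=2.53) > H (57/37=1.54)
Fill: take F (7 @ 143) → take A (22 @ 259) → take D (23 @ 168) → take 27/28 of E → 142.71; 79/79 used.
Total value = 712.71

712.71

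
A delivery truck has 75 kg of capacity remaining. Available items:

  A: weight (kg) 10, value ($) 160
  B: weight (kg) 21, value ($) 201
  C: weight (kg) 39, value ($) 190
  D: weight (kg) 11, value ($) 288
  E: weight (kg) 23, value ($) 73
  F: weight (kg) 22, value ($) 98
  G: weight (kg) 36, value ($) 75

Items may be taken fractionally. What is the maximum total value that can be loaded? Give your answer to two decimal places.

Sort by value per unit weight and fill in that order.
Ratios (sorted): D 26.18, A 16.00, B 9.57, C 4.87, F 4.45, E 3.17, G 2.08
take D (11 @ 288); take A (10 @ 160); take B (21 @ 201); take 33/39 of C → 160.77. Capacity used 75/75.
Total value = 809.77

809.77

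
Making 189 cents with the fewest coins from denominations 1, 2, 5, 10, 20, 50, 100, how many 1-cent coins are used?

0

Use the largest denomination that fits, subtract, and repeat.
189 = 1×100 + 1×50 + 1×20 + 1×10 + 1×5 + 2×2
Count of 1: 0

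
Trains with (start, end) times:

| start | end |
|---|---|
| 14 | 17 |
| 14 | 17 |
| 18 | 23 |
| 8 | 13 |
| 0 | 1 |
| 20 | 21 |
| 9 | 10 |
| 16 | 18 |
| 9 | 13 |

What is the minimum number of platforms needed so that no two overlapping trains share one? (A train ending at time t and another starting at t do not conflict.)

The answer is the maximum number of intervals overlapping at any instant.
Events (time:±→running): 0:+→1 1:-→0 8:+→1 9:+→2 9:+→3 … peak 3.

3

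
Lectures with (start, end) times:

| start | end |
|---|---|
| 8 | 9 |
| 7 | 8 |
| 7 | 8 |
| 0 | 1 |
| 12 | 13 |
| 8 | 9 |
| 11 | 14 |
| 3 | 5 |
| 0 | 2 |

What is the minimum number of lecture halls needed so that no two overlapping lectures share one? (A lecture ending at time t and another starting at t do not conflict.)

Events (time:±→running): 0:+→1 0:+→2 … peak 2.

2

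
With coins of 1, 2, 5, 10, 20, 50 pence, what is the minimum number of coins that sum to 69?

5

Greedy: take as many of the largest coin as possible, then repeat with the remainder.
69 − 1×50→19 − 1×10→9 − 1×5→4 − 2×2→0
Total coins = 1 + 1 + 1 + 2 = 5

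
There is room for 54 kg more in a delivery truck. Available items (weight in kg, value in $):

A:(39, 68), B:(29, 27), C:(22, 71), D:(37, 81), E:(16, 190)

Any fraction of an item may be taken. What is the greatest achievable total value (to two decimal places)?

296.03

Order: E (190/16=11.88) > C (71/22=3.23) > D (81/37=2.19) > A (68/39=1.74) > B (27/29=0.93)
Fill: take E (16 @ 190) → take C (22 @ 71) → take 16/37 of D → 35.03; 54/54 used.
Total value = 296.03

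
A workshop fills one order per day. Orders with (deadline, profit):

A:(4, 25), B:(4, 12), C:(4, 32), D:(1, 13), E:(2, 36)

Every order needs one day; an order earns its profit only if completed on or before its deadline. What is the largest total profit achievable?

By profit: E(d2,36), C(d4,32), A(d4,25), D(d1,13), B(d4,12)
E→slot 2; C→slot 4; A→slot 3; D→slot 1; B skipped.
Profit = 13 + 36 + 25 + 32 = 106

106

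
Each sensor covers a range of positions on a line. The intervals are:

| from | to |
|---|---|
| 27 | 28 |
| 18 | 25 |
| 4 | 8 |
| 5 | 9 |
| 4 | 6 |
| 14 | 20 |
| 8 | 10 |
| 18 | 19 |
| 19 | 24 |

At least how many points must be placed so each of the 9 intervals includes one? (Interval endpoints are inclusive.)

4

Sort by right endpoint; whenever an interval is uncovered, place a point at its right end.
By right end: [4,6]  [4,8]  [5,9]  [8,10]  [18,19]  [14,20]  [19,24]  [18,25]  [27,28]
[4,6] uncovered → point at 6; [8,10] uncovered → point at 10; [18,19] uncovered → point at 19; [27,28] uncovered → point at 28.
Points: 6, 10, 19, 28 (4 total).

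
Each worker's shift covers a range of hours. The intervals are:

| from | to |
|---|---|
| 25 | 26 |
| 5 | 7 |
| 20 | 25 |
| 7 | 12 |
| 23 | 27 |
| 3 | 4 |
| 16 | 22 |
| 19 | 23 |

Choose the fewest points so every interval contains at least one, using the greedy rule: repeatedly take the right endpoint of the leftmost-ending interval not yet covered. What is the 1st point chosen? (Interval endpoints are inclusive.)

Process intervals by earliest right end; each time one isn't hit yet, stab at its right endpoint.
By right end: [3,4]  [5,7]  [7,12]  [16,22]  [19,23]  [20,25]  [25,26]  [23,27]
[3,4] uncovered → point at 4; [5,7] uncovered → point at 7; [16,22] uncovered → point at 22; [25,26] uncovered → point at 26.
Points: 4, 7, 22, 26 (4 total).

4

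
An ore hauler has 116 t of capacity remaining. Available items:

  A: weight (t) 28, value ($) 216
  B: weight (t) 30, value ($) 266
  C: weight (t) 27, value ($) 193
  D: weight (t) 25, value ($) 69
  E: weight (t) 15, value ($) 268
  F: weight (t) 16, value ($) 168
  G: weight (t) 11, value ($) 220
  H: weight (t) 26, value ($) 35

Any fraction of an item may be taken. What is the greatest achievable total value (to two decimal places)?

1252.37

Order: G (220/11=20.00) > E (268/15=17.87) > F (168/16=10.50) > B (266/30=8.87) > A (216/28=7.71) > C (193/27=7.15) > D (69/25=2.76) > H (35/26=1.35)
Fill: take G (11 @ 220) → take E (15 @ 268) → take F (16 @ 168) → take B (30 @ 266) → take A (28 @ 216) → take 16/27 of C → 114.37; 116/116 used.
Total value = 1252.37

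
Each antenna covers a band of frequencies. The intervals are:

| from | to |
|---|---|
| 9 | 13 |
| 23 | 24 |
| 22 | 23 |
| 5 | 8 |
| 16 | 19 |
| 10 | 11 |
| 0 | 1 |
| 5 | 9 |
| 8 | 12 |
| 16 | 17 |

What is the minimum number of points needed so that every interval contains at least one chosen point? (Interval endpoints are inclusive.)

Process intervals by earliest right end; each time one isn't hit yet, stab at its right endpoint.
By right end: [0,1]  [5,8]  [5,9]  [10,11]  [8,12]  [9,13]  [16,17]  [16,19]  [22,23]  [23,24]
[0,1] uncovered → point at 1; [5,8] uncovered → point at 8; [10,11] uncovered → point at 11; [16,17] uncovered → point at 17; [22,23] uncovered → point at 23.
Points: 1, 8, 11, 17, 23 (5 total).

5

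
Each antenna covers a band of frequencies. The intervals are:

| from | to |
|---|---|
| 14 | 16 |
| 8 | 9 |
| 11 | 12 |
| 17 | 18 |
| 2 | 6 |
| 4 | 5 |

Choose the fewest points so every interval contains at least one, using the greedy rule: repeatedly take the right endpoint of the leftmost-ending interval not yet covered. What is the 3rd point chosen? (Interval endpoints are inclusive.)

Sorted: [4,5] [2,6] [8,9] [11,12] [14,16] [17,18]
{[4,5],[2,6]} hit by 5; {[8,9]} hit by 9; {[11,12]} hit by 12; {[14,16]} hit by 16; {[17,18]} hit by 18.
Points: 5, 9, 12, 16, 18 (5 total).

12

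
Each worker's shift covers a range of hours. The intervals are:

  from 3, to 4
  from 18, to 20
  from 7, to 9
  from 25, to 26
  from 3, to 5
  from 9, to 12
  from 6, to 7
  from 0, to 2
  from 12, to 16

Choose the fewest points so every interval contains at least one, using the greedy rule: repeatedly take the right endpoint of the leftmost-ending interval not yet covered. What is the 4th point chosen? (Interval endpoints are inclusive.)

Process intervals by earliest right end; each time one isn't hit yet, stab at its right endpoint.
Sorted: [0,2] [3,4] [3,5] [6,7] [7,9] [9,12] [12,16] [18,20] [25,26]
{[0,2]} hit by 2; {[3,4],[3,5]} hit by 4; {[6,7],[7,9]} hit by 7; {[9,12],[12,16]} hit by 12; {[18,20]} hit by 20; {[25,26]} hit by 26.
Points: 2, 4, 7, 12, 20, 26 (6 total).

12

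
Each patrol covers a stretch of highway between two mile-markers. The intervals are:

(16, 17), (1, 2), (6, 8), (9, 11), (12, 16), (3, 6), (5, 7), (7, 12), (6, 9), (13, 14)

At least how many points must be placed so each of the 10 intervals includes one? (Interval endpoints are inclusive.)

5

Sort by right endpoint; whenever an interval is uncovered, place a point at its right end.
By right end: [1,2]  [3,6]  [5,7]  [6,8]  [6,9]  [9,11]  [7,12]  [13,14]  [12,16]  [16,17]
[1,2] uncovered → point at 2; [3,6] uncovered → point at 6; [9,11] uncovered → point at 11; [13,14] uncovered → point at 14; [16,17] uncovered → point at 17.
Points: 2, 6, 11, 14, 17 (5 total).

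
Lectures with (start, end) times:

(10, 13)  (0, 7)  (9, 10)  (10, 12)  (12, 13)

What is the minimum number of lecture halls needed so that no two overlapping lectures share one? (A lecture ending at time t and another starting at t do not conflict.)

starts: [0, 9, 10, 10, 12]
ends:   [7, 10, 12, 13, 13]
s0→1 e7→0 s9→1 e10→0 s10→1 s10→2  — peak 2.

2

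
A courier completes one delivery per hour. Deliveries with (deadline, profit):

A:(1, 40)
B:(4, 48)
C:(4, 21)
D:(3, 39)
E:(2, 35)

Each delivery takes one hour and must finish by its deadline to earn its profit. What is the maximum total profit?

Sort by profit descending; place each in the latest free slot ≤ its deadline.
Profit order: B=48 A=40 D=39 E=35 C=21
Assign: B→slot 4, A→slot 1, D→slot 3, E→slot 2, C skipped.
Slots: [1:A] [2:E] [3:D] [4:B]
Profit = 40 + 35 + 39 + 48 = 162

162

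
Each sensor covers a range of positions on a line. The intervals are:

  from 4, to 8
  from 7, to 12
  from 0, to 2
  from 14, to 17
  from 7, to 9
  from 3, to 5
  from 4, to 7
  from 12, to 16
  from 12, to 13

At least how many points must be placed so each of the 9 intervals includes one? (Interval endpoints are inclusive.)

Sort by right endpoint; whenever an interval is uncovered, place a point at its right end.
By right end: [0,2]  [3,5]  [4,7]  [4,8]  [7,9]  [7,12]  [12,13]  [12,16]  [14,17]
[0,2] uncovered → point at 2; [3,5] uncovered → point at 5; [7,9] uncovered → point at 9; [12,13] uncovered → point at 13; [14,17] uncovered → point at 17.
Points: 2, 5, 9, 13, 17 (5 total).

5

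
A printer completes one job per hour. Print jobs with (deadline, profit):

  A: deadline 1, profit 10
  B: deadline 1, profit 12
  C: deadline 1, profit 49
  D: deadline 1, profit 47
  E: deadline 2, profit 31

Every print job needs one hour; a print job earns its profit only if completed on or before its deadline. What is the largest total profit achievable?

80

Sort by profit descending; place each in the latest free slot ≤ its deadline.
Profit order: C=49 D=47 E=31 B=12 A=10
Assign: C→slot 1, D skipped, E→slot 2, B skipped, A skipped.
Slots: [1:C] [2:E]
Profit = 49 + 31 = 80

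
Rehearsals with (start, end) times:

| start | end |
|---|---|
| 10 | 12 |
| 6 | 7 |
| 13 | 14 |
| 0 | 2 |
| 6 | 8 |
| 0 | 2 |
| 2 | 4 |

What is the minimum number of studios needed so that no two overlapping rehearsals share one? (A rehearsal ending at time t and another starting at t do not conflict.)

starts: [0, 0, 2, 6, 6, 10, 13]
ends:   [2, 2, 4, 7, 8, 12, 14]
s0→1 s0→2  — peak 2.

2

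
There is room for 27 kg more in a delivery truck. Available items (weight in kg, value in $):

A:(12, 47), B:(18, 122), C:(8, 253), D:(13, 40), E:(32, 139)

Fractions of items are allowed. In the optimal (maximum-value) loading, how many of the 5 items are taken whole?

Ratios (sorted): C 31.62, B 6.78, E 4.34, A 3.92, D 3.08
take C (8 @ 253); take B (18 @ 122); take 1/32 of E → 4.34. Capacity used 27/27.
2 item(s) taken whole; one partial (take 1/32 of E).

2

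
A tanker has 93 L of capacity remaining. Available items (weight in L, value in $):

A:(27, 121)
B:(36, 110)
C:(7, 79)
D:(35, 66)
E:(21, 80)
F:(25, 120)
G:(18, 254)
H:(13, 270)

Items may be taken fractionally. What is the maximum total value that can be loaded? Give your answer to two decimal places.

855.43

Order: H (270/13=20.77) > G (254/18=14.11) > C (79/7=11.29) > F (120/25=4.80) > A (121/27=4.48) > E (80/21=3.81) > B (110/36=3.06) > D (66/35=1.89)
Fill: take H (13 @ 270) → take G (18 @ 254) → take C (7 @ 79) → take F (25 @ 120) → take A (27 @ 121) → take 3/21 of E → 11.43; 93/93 used.
Total value = 855.43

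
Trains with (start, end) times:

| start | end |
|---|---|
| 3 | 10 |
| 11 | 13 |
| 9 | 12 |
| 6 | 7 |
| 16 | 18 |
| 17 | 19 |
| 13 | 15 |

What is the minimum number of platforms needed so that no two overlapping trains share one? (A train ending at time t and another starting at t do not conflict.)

Count concurrent intervals with a sweep; the peak is the room count.
starts: [3, 6, 9, 11, 13, 16, 17]
ends:   [7, 10, 12, 13, 15, 18, 19]
s3→1 s6→2  — peak 2.

2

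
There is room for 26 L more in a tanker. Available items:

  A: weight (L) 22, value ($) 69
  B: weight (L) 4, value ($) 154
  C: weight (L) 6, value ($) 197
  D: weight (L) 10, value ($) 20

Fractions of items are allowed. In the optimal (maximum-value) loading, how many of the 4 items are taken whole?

Order: B (154/4=38.50) > C (197/6=32.83) > A (69/22=3.14) > D (20/10=2.00)
Fill: take B (4 @ 154) → take C (6 @ 197) → take 16/22 of A → 50.18; 26/26 used.
2 item(s) taken whole; one partial (take 16/22 of A).

2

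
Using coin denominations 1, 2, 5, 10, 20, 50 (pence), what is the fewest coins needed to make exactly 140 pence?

4

Use the largest denomination that fits, subtract, and repeat.
140 − 2×50→40 − 2×20→0
Total coins = 2 + 2 = 4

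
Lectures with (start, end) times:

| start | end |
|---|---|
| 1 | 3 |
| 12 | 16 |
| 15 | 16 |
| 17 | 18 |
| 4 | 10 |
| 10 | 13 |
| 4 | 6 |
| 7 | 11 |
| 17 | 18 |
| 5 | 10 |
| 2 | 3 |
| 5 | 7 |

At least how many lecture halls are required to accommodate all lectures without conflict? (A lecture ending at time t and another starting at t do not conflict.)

4

starts: [1, 2, 4, 4, 5, 5, 7, 10, 12, 15, 17, 17]
ends:   [3, 3, 6, 7, 10, 10, 11, 13, 16, 16, 18, 18]
s1→1 s2→2 e3→1 e3→0 s4→1 s4→2 s5→3 s5→4  — peak 4.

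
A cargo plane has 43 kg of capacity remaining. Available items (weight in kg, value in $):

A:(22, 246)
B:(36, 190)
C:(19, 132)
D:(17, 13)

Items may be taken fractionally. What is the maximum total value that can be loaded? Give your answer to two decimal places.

Order: A (246/22=11.18) > C (132/19=6.95) > B (190/36=5.28) > D (13/17=0.76)
Fill: take A (22 @ 246) → take C (19 @ 132) → take 2/36 of B → 10.56; 43/43 used.
Total value = 388.56

388.56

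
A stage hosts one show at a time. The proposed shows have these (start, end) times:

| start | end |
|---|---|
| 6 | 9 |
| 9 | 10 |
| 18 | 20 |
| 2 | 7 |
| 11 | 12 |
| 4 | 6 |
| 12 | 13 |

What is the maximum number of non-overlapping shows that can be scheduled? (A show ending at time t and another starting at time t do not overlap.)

6

Order by finish time; keep every interval that doesn't clash with the previous kept one.
By end time: (4,6), (2,7), (6,9), (9,10), (11,12), (12,13), (18,20).
Pick (4,6); next start ≥ 6 → (6,9); next start ≥ 9 → (9,10); next start ≥ 10 → (11,12); next start ≥ 12 → (12,13); next start ≥ 13 → (18,20).
Selected 6 shows.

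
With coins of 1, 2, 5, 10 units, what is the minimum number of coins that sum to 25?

Greedy: take as many of the largest coin as possible, then repeat with the remainder.
25 = 2×10 + 1×5
Total coins = 2 + 1 = 3

3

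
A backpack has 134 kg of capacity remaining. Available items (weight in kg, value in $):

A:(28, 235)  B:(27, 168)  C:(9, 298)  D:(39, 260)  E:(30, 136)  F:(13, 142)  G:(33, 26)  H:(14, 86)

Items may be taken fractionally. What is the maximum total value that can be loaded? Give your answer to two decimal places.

1207.13

Sort by value per unit weight and fill in that order.
Order: C (298/9=33.11) > F (142/13=10.92) > A (235/28=8.39) > D (260/39=6.67) > B (168/27=6.22) > H (86/14=6.14) > E (136/30=4.53) > G (26/33=0.79)
Fill: take C (9 @ 298) → take F (13 @ 142) → take A (28 @ 235) → take D (39 @ 260) → take B (27 @ 168) → take H (14 @ 86) → take 4/30 of E → 18.13; 134/134 used.
Total value = 1207.13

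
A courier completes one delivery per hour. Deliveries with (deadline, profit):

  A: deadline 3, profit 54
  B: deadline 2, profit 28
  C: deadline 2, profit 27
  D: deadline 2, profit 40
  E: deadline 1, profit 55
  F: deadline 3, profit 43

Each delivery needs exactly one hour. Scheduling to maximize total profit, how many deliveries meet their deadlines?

3

Sort by profit descending; place each in the latest free slot ≤ its deadline.
By profit: E(d1,55), A(d3,54), F(d3,43), D(d2,40), B(d2,28), C(d2,27)
E→slot 1; A→slot 3; F→slot 2; D skipped; B skipped; C skipped.
3 of 6 scheduled.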